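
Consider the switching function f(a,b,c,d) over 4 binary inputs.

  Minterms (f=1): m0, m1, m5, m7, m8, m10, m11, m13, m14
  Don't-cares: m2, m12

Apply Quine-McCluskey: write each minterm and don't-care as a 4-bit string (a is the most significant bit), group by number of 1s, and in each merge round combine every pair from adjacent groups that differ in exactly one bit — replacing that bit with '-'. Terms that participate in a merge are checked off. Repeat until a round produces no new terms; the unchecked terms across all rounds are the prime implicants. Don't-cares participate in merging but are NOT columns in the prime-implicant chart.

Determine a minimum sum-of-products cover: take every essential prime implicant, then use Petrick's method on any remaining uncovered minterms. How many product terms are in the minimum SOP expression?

5

size-2^0 implicants → 0000(✓)  0001(✓)  0010(✓)  0101(✓)  0111(✓)  1000(✓)  1010(✓)  1011(✓)  1100(✓)  1101(✓)  1110(✓)
size-2^1 implicants → -000(✓)  -010(✓)  -101  0-01  00-0(✓)  000-  01-1  1-00(✓)  1-10(✓)  10-0(✓)  101-  11-0(✓)  110-
size-2^2 implicants → -0-0  1--0
Unchecked terms (primes): -0-0, -101, 0-01, 000-, 01-1, 1--0, 101-, 110-
Minterm coverage:
  m0 ⊆ -0-0,000-
  m1 ⊆ 0-01,000-
  m5 ⊆ -101,0-01,01-1
  m7 ⊆ 01-1 [E]
  m8 ⊆ -0-0,1--0
  m10 ⊆ -0-0,1--0,101-
  m11 ⊆ 101- [E]
  m13 ⊆ -101,110-
  m14 ⊆ 1--0 [E]
E = {01-1, 1--0, 101-}
Petrick residual → -101, 000-
Cover = bc'd + a'b'c' + a'bd + ad' + ab'c  |cover|=5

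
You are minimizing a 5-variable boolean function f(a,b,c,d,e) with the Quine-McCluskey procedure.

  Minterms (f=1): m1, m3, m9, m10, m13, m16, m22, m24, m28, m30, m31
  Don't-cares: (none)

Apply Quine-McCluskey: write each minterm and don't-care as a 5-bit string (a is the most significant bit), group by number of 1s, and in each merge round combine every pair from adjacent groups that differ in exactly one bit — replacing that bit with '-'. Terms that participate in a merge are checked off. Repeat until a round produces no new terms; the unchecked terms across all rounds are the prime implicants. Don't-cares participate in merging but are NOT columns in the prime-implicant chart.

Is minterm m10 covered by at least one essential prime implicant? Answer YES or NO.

size-2^0 implicants → 00001(✓)  00011(✓)  01001(✓)  01010  01101(✓)  10000(✓)  10110(✓)  11000(✓)  11100(✓)  11110(✓)  11111(✓)
size-2^1 implicants → 0-001  000-1  01-01  1-000  1-110  11-00  111-0  1111-
Unchecked terms (primes): 0-001, 000-1, 01-01, 01010, 1-000, 1-110, 11-00, 111-0, 1111-
Minterm coverage:
  m1 ⊆ 0-001,000-1
  m3 ⊆ 000-1 [E]
  m9 ⊆ 0-001,01-01
  m10 ⊆ 01010 [E]
  m13 ⊆ 01-01 [E]
  m16 ⊆ 1-000 [E]
  m22 ⊆ 1-110 [E]
  m24 ⊆ 1-000,11-00
  m28 ⊆ 11-00,111-0
  m30 ⊆ 1-110,111-0,1111-
  m31 ⊆ 1111- [E]
E = {000-1, 01-01, 01010, 1-000, 1-110, 1111-}

YES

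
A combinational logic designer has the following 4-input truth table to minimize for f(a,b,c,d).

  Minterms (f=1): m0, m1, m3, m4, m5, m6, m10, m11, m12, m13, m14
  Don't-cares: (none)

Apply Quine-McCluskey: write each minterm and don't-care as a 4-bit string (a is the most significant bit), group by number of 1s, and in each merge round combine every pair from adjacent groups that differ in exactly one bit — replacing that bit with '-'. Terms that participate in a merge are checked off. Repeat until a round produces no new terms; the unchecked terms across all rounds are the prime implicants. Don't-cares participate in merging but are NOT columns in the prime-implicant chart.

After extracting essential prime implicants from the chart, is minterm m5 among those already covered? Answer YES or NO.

[col 0] 0000*, 0001*, 0011*, 0100*, 0101*, 0110*, 1010*, 1011*, 1100*, 1101*, 1110*
[col 1] -011, -100*, -101*, -110*, 0-00*, 0-01*, 00-1, 000-*, 01-0*, 010-*, 1-10, 101-, 11-0*, 110-*
[col 2] -1-0, -10-, 0-0-
Prime implicants: -011, -1-0, -10-, 0-0-, 00-1, 1-10, 101-
PI chart (minterm → PIs covering it):
  0 | 0-0-  (sole → essential)
  1 | 0-0-,00-1
  3 | -011,00-1
  4 | -1-0,-10-,0-0-
  5 | -10-,0-0-
  6 | -1-0  (sole → essential)
  10 | 1-10,101-
  11 | -011,101-
  12 | -1-0,-10-
  13 | -10-  (sole → essential)
  14 | -1-0,1-10
Essential prime implicants: -1-0, -10-, 0-0-

YES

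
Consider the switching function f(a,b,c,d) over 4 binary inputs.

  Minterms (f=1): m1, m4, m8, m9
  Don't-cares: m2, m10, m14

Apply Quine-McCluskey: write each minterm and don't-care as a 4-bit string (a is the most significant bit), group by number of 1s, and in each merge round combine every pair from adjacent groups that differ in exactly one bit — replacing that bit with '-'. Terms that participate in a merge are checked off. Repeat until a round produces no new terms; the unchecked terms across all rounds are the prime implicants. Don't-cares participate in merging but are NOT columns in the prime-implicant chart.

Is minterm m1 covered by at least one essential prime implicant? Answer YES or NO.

[col 0] 0001*, 0010*, 0100, 1000*, 1001*, 1010*, 1110*
[col 1] -001, -010, 1-10, 10-0, 100-
Prime implicants: -001, -010, 0100, 1-10, 10-0, 100-
PI chart (minterm → PIs covering it):
  1 | -001  (sole → essential)
  4 | 0100  (sole → essential)
  8 | 10-0,100-
  9 | -001,100-
Essential prime implicants: -001, 0100

YES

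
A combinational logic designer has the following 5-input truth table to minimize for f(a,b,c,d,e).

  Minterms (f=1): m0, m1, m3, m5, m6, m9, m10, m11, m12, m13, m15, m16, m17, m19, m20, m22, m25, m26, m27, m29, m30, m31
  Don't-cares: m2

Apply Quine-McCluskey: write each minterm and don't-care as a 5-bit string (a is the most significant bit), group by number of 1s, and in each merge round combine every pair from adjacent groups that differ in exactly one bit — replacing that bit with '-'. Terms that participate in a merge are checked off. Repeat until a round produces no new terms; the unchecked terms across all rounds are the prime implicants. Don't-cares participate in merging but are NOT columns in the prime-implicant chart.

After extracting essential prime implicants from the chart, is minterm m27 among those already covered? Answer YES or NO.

size-2^0 implicants → 00000(✓)  00001(✓)  00010(✓)  00011(✓)  00101(✓)  00110(✓)  01001(✓)  01010(✓)  01011(✓)  01100(✓)  01101(✓)  01111(✓)  10000(✓)  10001(✓)  10011(✓)  10100(✓)  10110(✓)  11001(✓)  11010(✓)  11011(✓)  11101(✓)  11110(✓)  11111(✓)
size-2^1 implicants → -0000(✓)  -0001(✓)  -0011(✓)  -0110  -1001(✓)  -1010(✓)  -1011(✓)  -1101(✓)  -1111(✓)  0-001(✓)  0-010(✓)  0-011(✓)  0-101(✓)  00-01(✓)  00-10  000-0(✓)  000-1(✓)  0000-(✓)  0001-(✓)  01-01(✓)  01-11(✓)  010-1(✓)  0101-(✓)  011-1(✓)  0110-  1-001(✓)  1-011(✓)  1-110  10-00  100-1(✓)  1000-(✓)  101-0  11-01(✓)  11-10(✓)  11-11(✓)  110-1(✓)  1101-(✓)  111-1(✓)  1111-(✓)
size-2^2 implicants → --001(✓)  --011(✓)  -00-1(✓)  -000-  -1-01(✓)  -1-11(✓)  -10-1(✓)  -101-  -11-1(✓)  0--01  0-0-1(✓)  0-01-  000--  01--1(✓)  1-0-1(✓)  11--1(✓)  11-1-
size-2^3 implicants → --0-1  -1--1
Unchecked terms (primes): --0-1, -000-, -0110, -1--1, -101-, 0--01, 0-01-, 00-10, 000--, 0110-, 1-110, 10-00, 101-0, 11-1-
Minterm coverage:
  m0 ⊆ -000-,000--
  m1 ⊆ --0-1,-000-,0--01,000--
  m3 ⊆ --0-1,0-01-,000--
  m5 ⊆ 0--01 [E]
  m6 ⊆ -0110,00-10
  m9 ⊆ --0-1,-1--1,0--01
  m10 ⊆ -101-,0-01-
  m11 ⊆ --0-1,-1--1,-101-,0-01-
  m12 ⊆ 0110- [E]
  m13 ⊆ -1--1,0--01,0110-
  m15 ⊆ -1--1 [E]
  m16 ⊆ -000-,10-00
  m17 ⊆ --0-1,-000-
  m19 ⊆ --0-1 [E]
  m20 ⊆ 10-00,101-0
  m22 ⊆ -0110,1-110,101-0
  m25 ⊆ --0-1,-1--1
  m26 ⊆ -101-,11-1-
  m27 ⊆ --0-1,-1--1,-101-,11-1-
  m29 ⊆ -1--1 [E]
  m30 ⊆ 1-110,11-1-
  m31 ⊆ -1--1,11-1-
E = {--0-1, -1--1, 0--01, 0110-}

YES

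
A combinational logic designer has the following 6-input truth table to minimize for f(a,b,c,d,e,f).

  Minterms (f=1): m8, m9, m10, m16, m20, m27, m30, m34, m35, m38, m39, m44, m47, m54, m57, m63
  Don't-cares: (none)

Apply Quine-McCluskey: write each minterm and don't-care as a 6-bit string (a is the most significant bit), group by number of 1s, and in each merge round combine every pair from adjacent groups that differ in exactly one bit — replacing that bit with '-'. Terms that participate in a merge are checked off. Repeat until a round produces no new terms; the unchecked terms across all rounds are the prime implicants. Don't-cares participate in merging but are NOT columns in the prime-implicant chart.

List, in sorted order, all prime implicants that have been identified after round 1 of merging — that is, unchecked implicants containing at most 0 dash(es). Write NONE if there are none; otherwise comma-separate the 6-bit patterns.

011011, 011110, 101100, 111001

Round 0: 001000✓ 001001✓ 001010✓ 010000✓ 010100✓ 011011 011110 100010✓ 100011✓ 100110✓ 100111✓ 101100 101111✓ 110110✓ 111001 111111✓
Round 1: 0010-0 00100- 010-00 1-0110 1-1111 10-111 100-10✓ 100-11✓ 10001-✓ 10011-✓
Round 2: 100-1-
PIs = {0010-0, 00100-, 010-00, 011011, 011110, 1-0110, 1-1111, 10-111, 100-1-, 101100, 111001}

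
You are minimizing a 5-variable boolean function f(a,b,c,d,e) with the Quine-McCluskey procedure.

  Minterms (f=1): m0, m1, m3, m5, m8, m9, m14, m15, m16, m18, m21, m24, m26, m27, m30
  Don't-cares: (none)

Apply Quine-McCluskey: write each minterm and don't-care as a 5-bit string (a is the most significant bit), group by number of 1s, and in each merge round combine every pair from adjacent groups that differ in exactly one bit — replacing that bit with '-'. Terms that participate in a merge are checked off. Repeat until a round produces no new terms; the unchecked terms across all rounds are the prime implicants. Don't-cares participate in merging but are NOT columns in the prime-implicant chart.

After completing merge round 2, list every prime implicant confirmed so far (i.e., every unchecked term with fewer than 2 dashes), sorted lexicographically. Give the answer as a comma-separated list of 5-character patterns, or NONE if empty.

-0101, -1110, 00-01, 000-1, 0111-, 11-10, 1101-

Round 0: 00000✓ 00001✓ 00011✓ 00101✓ 01000✓ 01001✓ 01110✓ 01111✓ 10000✓ 10010✓ 10101✓ 11000✓ 11010✓ 11011✓ 11110✓
Round 1: -0000✓ -0101 -1000✓ -1110 0-000✓ 0-001✓ 00-01 000-1 0000-✓ 0100-✓ 0111- 1-000✓ 1-010✓ 100-0✓ 11-10 110-0✓ 1101-
Round 2: --000 0-00- 1-0-0
PIs = {--000, -0101, -1110, 0-00-, 00-01, 000-1, 0111-, 1-0-0, 11-10, 1101-}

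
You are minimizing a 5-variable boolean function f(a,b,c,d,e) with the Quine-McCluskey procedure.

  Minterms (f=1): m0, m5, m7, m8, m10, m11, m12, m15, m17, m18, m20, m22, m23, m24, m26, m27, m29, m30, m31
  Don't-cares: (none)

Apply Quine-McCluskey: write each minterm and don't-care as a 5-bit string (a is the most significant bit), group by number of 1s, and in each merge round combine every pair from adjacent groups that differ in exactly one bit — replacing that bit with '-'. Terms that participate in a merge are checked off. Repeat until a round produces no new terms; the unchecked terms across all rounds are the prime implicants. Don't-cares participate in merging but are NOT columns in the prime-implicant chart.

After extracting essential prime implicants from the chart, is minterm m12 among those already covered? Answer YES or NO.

size-2^0 implicants → 00000(✓)  00101(✓)  00111(✓)  01000(✓)  01010(✓)  01011(✓)  01100(✓)  01111(✓)  10001  10010(✓)  10100(✓)  10110(✓)  10111(✓)  11000(✓)  11010(✓)  11011(✓)  11101(✓)  11110(✓)  11111(✓)
size-2^1 implicants → -0111(✓)  -1000(✓)  -1010(✓)  -1011(✓)  -1111(✓)  0-000  0-111(✓)  001-1  01-00  01-11(✓)  010-0(✓)  0101-(✓)  1-010(✓)  1-110(✓)  1-111(✓)  10-10(✓)  101-0  1011-(✓)  11-10(✓)  11-11(✓)  110-0(✓)  1101-(✓)  111-1  1111-(✓)
size-2^2 implicants → --111  -1-11  -10-0  -101-  1--10  1-11-  11-1-
Unchecked terms (primes): --111, -1-11, -10-0, -101-, 0-000, 001-1, 01-00, 1--10, 1-11-, 10001, 101-0, 11-1-, 111-1
Minterm coverage:
  m0 ⊆ 0-000 [E]
  m5 ⊆ 001-1 [E]
  m7 ⊆ --111,001-1
  m8 ⊆ -10-0,0-000,01-00
  m10 ⊆ -10-0,-101-
  m11 ⊆ -1-11,-101-
  m12 ⊆ 01-00 [E]
  m15 ⊆ --111,-1-11
  m17 ⊆ 10001 [E]
  m18 ⊆ 1--10 [E]
  m20 ⊆ 101-0 [E]
  m22 ⊆ 1--10,1-11-,101-0
  m23 ⊆ --111,1-11-
  m24 ⊆ -10-0 [E]
  m26 ⊆ -10-0,-101-,1--10,11-1-
  m27 ⊆ -1-11,-101-,11-1-
  m29 ⊆ 111-1 [E]
  m30 ⊆ 1--10,1-11-,11-1-
  m31 ⊆ --111,-1-11,1-11-,11-1-,111-1
E = {-10-0, 0-000, 001-1, 01-00, 1--10, 10001, 101-0, 111-1}

YES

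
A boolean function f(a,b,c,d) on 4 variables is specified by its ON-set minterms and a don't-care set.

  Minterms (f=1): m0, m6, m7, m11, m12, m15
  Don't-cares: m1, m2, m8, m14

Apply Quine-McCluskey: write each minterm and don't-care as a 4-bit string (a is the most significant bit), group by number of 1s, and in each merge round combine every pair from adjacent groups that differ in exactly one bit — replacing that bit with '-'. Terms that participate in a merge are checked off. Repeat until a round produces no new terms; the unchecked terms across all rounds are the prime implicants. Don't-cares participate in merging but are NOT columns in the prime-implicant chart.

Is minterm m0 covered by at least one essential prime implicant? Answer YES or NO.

size-2^0 implicants → 0000(✓)  0001(✓)  0010(✓)  0110(✓)  0111(✓)  1000(✓)  1011(✓)  1100(✓)  1110(✓)  1111(✓)
size-2^1 implicants → -000  -110(✓)  -111(✓)  0-10  00-0  000-  011-(✓)  1-00  1-11  11-0  111-(✓)
size-2^2 implicants → -11-
Unchecked terms (primes): -000, -11-, 0-10, 00-0, 000-, 1-00, 1-11, 11-0
Minterm coverage:
  m0 ⊆ -000,00-0,000-
  m6 ⊆ -11-,0-10
  m7 ⊆ -11- [E]
  m11 ⊆ 1-11 [E]
  m12 ⊆ 1-00,11-0
  m15 ⊆ -11-,1-11
E = {-11-, 1-11}

NO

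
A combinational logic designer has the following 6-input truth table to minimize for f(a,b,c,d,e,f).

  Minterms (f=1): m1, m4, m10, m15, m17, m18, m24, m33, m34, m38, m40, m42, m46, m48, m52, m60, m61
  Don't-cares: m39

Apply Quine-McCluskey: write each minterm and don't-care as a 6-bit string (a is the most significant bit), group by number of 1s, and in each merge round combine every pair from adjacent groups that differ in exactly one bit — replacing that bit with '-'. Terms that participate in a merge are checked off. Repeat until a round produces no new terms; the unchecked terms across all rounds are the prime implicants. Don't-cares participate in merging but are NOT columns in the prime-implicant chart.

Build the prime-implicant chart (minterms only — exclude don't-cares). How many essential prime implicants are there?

11

[col 0] 000001*, 000100, 001010*, 001111, 010001*, 010010, 011000, 100001*, 100010*, 100110*, 100111*, 101000*, 101010*, 101110*, 110000*, 110100*, 111100*, 111101*
[col 1] -00001, -01010, 0-0001, 10-010*, 10-110*, 100-10*, 10011-, 101-10*, 1010-0, 11-100, 110-00, 11110-
[col 2] 10--10
Prime implicants: -00001, -01010, 0-0001, 000100, 001111, 010010, 011000, 10--10, 10011-, 1010-0, 11-100, 110-00, 11110-
PI chart (minterm → PIs covering it):
  1 | -00001,0-0001
  4 | 000100  (sole → essential)
  10 | -01010  (sole → essential)
  15 | 001111  (sole → essential)
  17 | 0-0001  (sole → essential)
  18 | 010010  (sole → essential)
  24 | 011000  (sole → essential)
  33 | -00001  (sole → essential)
  34 | 10--10  (sole → essential)
  38 | 10--10,10011-
  40 | 1010-0  (sole → essential)
  42 | -01010,10--10,1010-0
  46 | 10--10  (sole → essential)
  48 | 110-00  (sole → essential)
  52 | 11-100,110-00
  60 | 11-100,11110-
  61 | 11110-  (sole → essential)
Essential prime implicants: -00001, -01010, 0-0001, 000100, 001111, 010010, 011000, 10--10, 1010-0, 110-00, 11110-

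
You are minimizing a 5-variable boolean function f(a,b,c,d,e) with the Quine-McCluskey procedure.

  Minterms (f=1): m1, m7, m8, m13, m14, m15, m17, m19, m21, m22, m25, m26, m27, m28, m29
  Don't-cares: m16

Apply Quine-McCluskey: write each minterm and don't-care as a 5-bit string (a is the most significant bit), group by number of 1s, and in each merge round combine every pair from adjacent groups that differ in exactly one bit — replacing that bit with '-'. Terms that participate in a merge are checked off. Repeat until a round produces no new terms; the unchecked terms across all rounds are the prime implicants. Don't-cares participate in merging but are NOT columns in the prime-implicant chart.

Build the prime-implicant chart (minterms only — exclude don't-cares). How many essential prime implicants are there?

size-2^0 implicants → 00001(✓)  00111(✓)  01000  01101(✓)  01110(✓)  01111(✓)  10000(✓)  10001(✓)  10011(✓)  10101(✓)  10110  11001(✓)  11010(✓)  11011(✓)  11100(✓)  11101(✓)
size-2^1 implicants → -0001  -1101  0-111  011-1  0111-  1-001(✓)  1-011(✓)  1-101(✓)  10-01(✓)  100-1(✓)  1000-  11-01(✓)  110-1(✓)  1101-  1110-
size-2^2 implicants → 1--01  1-0-1
Unchecked terms (primes): -0001, -1101, 0-111, 01000, 011-1, 0111-, 1--01, 1-0-1, 1000-, 10110, 1101-, 1110-
Minterm coverage:
  m1 ⊆ -0001 [E]
  m7 ⊆ 0-111 [E]
  m8 ⊆ 01000 [E]
  m13 ⊆ -1101,011-1
  m14 ⊆ 0111- [E]
  m15 ⊆ 0-111,011-1,0111-
  m17 ⊆ -0001,1--01,1-0-1,1000-
  m19 ⊆ 1-0-1 [E]
  m21 ⊆ 1--01 [E]
  m22 ⊆ 10110 [E]
  m25 ⊆ 1--01,1-0-1
  m26 ⊆ 1101- [E]
  m27 ⊆ 1-0-1,1101-
  m28 ⊆ 1110- [E]
  m29 ⊆ -1101,1--01,1110-
E = {-0001, 0-111, 01000, 0111-, 1--01, 1-0-1, 10110, 1101-, 1110-}

9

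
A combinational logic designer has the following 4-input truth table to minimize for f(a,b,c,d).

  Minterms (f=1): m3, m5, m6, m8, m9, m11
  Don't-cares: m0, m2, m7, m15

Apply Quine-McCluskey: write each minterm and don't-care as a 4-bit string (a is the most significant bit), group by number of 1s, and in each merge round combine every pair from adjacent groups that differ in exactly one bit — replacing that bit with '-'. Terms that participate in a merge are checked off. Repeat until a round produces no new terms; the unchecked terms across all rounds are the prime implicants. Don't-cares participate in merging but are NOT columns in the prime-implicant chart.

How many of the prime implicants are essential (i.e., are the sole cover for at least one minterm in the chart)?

2

size-2^0 implicants → 0000(✓)  0010(✓)  0011(✓)  0101(✓)  0110(✓)  0111(✓)  1000(✓)  1001(✓)  1011(✓)  1111(✓)
size-2^1 implicants → -000  -011(✓)  -111(✓)  0-10(✓)  0-11(✓)  00-0  001-(✓)  01-1  011-(✓)  1-11(✓)  10-1  100-
size-2^2 implicants → --11  0-1-
Unchecked terms (primes): --11, -000, 0-1-, 00-0, 01-1, 10-1, 100-
Minterm coverage:
  m3 ⊆ --11,0-1-
  m5 ⊆ 01-1 [E]
  m6 ⊆ 0-1- [E]
  m8 ⊆ -000,100-
  m9 ⊆ 10-1,100-
  m11 ⊆ --11,10-1
E = {0-1-, 01-1}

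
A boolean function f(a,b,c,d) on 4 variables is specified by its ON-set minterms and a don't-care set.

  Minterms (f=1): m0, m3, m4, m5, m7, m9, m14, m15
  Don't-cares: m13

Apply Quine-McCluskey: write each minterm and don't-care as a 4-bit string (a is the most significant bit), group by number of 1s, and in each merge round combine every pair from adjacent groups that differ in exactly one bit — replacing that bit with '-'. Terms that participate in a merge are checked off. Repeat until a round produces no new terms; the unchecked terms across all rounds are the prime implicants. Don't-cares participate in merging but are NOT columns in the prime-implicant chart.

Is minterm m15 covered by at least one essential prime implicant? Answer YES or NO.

YES

Round 0: 0000✓ 0011✓ 0100✓ 0101✓ 0111✓ 1001✓ 1101✓ 1110✓ 1111✓
Round 1: -101✓ -111✓ 0-00 0-11 01-1✓ 010- 1-01 11-1✓ 111-
Round 2: -1-1
PIs = {-1-1, 0-00, 0-11, 010-, 1-01, 111-}
Coverage chart:
  m0: 0-00 ←essential
  m3: 0-11 ←essential
  m4: 0-00,010-
  m5: -1-1,010-
  m7: -1-1,0-11
  m9: 1-01 ←essential
  m14: 111- ←essential
  m15: -1-1,111-
Essential: 0-00, 0-11, 1-01, 111-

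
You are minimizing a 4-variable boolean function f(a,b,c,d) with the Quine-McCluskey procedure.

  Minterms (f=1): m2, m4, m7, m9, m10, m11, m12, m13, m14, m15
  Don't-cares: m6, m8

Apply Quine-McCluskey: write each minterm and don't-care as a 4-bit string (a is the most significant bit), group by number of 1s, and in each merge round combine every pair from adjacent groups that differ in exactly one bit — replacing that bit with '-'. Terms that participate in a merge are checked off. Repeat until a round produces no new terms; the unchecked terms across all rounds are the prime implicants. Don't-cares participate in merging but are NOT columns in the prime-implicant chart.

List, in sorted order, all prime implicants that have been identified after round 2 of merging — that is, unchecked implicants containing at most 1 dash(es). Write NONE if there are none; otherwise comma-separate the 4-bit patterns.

NONE

size-2^0 implicants → 0010(✓)  0100(✓)  0110(✓)  0111(✓)  1000(✓)  1001(✓)  1010(✓)  1011(✓)  1100(✓)  1101(✓)  1110(✓)  1111(✓)
size-2^1 implicants → -010(✓)  -100(✓)  -110(✓)  -111(✓)  0-10(✓)  01-0(✓)  011-(✓)  1-00(✓)  1-01(✓)  1-10(✓)  1-11(✓)  10-0(✓)  10-1(✓)  100-(✓)  101-(✓)  11-0(✓)  11-1(✓)  110-(✓)  111-(✓)
size-2^2 implicants → --10  -1-0  -11-  1--0(✓)  1--1(✓)  1-0-(✓)  1-1-(✓)  10--(✓)  11--(✓)
size-2^3 implicants → 1---
Unchecked terms (primes): --10, -1-0, -11-, 1---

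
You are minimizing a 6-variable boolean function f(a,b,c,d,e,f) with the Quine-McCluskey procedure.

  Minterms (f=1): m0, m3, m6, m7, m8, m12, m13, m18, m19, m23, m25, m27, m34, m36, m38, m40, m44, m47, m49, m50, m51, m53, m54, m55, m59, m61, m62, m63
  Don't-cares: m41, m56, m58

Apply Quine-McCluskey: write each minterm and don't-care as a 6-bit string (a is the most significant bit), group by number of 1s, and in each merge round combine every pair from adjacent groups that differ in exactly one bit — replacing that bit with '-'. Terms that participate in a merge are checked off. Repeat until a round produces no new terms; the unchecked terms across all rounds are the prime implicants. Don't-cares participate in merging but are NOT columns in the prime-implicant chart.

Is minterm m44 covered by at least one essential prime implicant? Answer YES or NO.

[col 0] 000000*, 000011*, 000110*, 000111*, 001000*, 001100*, 001101*, 010010*, 010011*, 010111*, 011001*, 011011*, 100010*, 100100*, 100110*, 101000*, 101001*, 101100*, 101111*, 110001*, 110010*, 110011*, 110101*, 110110*, 110111*, 111000*, 111010*, 111011*, 111101*, 111110*, 111111*
[col 1] -00110, -01000*, -01100*, -10010*, -10011*, -10111*, -11011*, 0-0011*, 0-0111*, 00-000, 000-11*, 00011-, 001-00*, 00110-, 01-011*, 010-11*, 01001-*, 0110-1, 1-0010*, 1-0110*, 1-1000, 1-1111, 10-100, 100-10*, 1001-0, 101-00*, 10100-, 11-010*, 11-011*, 11-101*, 11-110*, 11-111*, 110-01*, 110-10*, 110-11*, 1100-1*, 11001-*, 1101-1*, 11011-*, 111-10*, 111-11*, 1110-0, 11101-*, 1111-1*, 11111-*
[col 2] -01-00, -1-011, -10-11, -1001-, 0-0-11, 1-0-10, 11--10*, 11--11*, 11-01-*, 11-1-1, 11-11-*, 110--1, 110-1-*, 111-1-*
[col 3] 11--1-
Prime implicants: -00110, -01-00, -1-011, -10-11, -1001-, 0-0-11, 00-000, 00011-, 00110-, 0110-1, 1-0-10, 1-1000, 1-1111, 10-100, 1001-0, 10100-, 11--1-, 11-1-1, 110--1, 1110-0
PI chart (minterm → PIs covering it):
  0 | 00-000  (sole → essential)
  3 | 0-0-11  (sole → essential)
  6 | -00110,00011-
  7 | 0-0-11,00011-
  8 | -01-00,00-000
  12 | -01-00,00110-
  13 | 00110-  (sole → essential)
  18 | -1001-  (sole → essential)
  19 | -1-011,-10-11,-1001-,0-0-11
  23 | -10-11,0-0-11
  25 | 0110-1  (sole → essential)
  27 | -1-011,0110-1
  34 | 1-0-10  (sole → essential)
  36 | 10-100,1001-0
  38 | -00110,1-0-10,1001-0
  40 | -01-00,1-1000,10100-
  44 | -01-00,10-100
  47 | 1-1111  (sole → essential)
  49 | 110--1  (sole → essential)
  50 | -1001-,1-0-10,11--1-
  51 | -1-011,-10-11,-1001-,11--1-,110--1
  53 | 11-1-1,110--1
  54 | 1-0-10,11--1-
  55 | -10-11,11--1-,11-1-1,110--1
  59 | -1-011,11--1-
  61 | 11-1-1  (sole → essential)
  62 | 11--1-  (sole → essential)
  63 | 1-1111,11--1-,11-1-1
Essential prime implicants: -1001-, 0-0-11, 00-000, 00110-, 0110-1, 1-0-10, 1-1111, 11--1-, 11-1-1, 110--1

NO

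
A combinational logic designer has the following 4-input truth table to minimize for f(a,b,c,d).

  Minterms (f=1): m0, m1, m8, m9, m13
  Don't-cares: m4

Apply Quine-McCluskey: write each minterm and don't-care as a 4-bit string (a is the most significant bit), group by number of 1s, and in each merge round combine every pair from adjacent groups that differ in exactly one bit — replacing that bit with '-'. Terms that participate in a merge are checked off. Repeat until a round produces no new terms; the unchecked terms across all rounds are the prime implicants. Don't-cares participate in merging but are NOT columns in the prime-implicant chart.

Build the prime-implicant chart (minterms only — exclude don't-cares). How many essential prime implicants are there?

[col 0] 0000*, 0001*, 0100*, 1000*, 1001*, 1101*
[col 1] -000*, -001*, 0-00, 000-*, 1-01, 100-*
[col 2] -00-
Prime implicants: -00-, 0-00, 1-01
PI chart (minterm → PIs covering it):
  0 | -00-,0-00
  1 | -00-  (sole → essential)
  8 | -00-  (sole → essential)
  9 | -00-,1-01
  13 | 1-01  (sole → essential)
Essential prime implicants: -00-, 1-01

2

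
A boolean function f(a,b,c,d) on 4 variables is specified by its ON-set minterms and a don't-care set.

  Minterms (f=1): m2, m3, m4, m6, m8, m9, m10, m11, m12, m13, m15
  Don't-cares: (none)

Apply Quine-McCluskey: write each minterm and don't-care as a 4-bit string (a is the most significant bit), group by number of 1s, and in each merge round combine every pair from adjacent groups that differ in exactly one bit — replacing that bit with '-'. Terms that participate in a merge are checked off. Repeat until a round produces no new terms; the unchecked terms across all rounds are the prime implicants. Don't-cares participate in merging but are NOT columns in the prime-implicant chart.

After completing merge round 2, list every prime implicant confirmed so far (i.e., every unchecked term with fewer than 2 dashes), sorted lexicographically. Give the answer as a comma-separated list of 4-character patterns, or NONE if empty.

[col 0] 0010*, 0011*, 0100*, 0110*, 1000*, 1001*, 1010*, 1011*, 1100*, 1101*, 1111*
[col 1] -010*, -011*, -100, 0-10, 001-*, 01-0, 1-00*, 1-01*, 1-11*, 10-0*, 10-1*, 100-*, 101-*, 11-1*, 110-*
[col 2] -01-, 1--1, 1-0-, 10--
Prime implicants: -01-, -100, 0-10, 01-0, 1--1, 1-0-, 10--

-100, 0-10, 01-0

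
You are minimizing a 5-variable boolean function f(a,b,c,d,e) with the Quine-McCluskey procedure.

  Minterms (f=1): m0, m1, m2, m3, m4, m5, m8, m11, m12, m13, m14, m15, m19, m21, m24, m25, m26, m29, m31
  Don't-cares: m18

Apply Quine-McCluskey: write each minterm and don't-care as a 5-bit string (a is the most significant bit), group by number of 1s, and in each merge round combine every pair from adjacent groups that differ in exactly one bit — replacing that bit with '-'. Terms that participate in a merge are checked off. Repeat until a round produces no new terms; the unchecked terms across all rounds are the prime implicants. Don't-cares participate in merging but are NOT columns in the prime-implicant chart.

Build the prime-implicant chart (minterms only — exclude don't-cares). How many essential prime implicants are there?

4

[col 0] 00000*, 00001*, 00010*, 00011*, 00100*, 00101*, 01000*, 01011*, 01100*, 01101*, 01110*, 01111*, 10010*, 10011*, 10101*, 11000*, 11001*, 11010*, 11101*, 11111*
[col 1] -0010*, -0011*, -0101*, -1000, -1101*, -1111*, 0-000*, 0-011, 0-100*, 0-101*, 00-00*, 00-01*, 000-0*, 000-1*, 0000-*, 0001-*, 0010-*, 01-00*, 01-11, 011-0*, 011-1*, 0110-*, 0111-*, 1-010, 1-101*, 1001-*, 11-01, 110-0, 1100-, 111-1*
[col 2] --101, -001-, -11-1, 0--00, 0-10-, 00-0-, 000--, 011--
Prime implicants: --101, -001-, -1000, -11-1, 0--00, 0-011, 0-10-, 00-0-, 000--, 01-11, 011--, 1-010, 11-01, 110-0, 1100-
PI chart (minterm → PIs covering it):
  0 | 0--00,00-0-,000--
  1 | 00-0-,000--
  2 | -001-,000--
  3 | -001-,0-011,000--
  4 | 0--00,0-10-,00-0-
  5 | --101,0-10-,00-0-
  8 | -1000,0--00
  11 | 0-011,01-11
  12 | 0--00,0-10-,011--
  13 | --101,-11-1,0-10-,011--
  14 | 011--  (sole → essential)
  15 | -11-1,01-11,011--
  19 | -001-  (sole → essential)
  21 | --101  (sole → essential)
  24 | -1000,110-0,1100-
  25 | 11-01,1100-
  26 | 1-010,110-0
  29 | --101,-11-1,11-01
  31 | -11-1  (sole → essential)
Essential prime implicants: --101, -001-, -11-1, 011--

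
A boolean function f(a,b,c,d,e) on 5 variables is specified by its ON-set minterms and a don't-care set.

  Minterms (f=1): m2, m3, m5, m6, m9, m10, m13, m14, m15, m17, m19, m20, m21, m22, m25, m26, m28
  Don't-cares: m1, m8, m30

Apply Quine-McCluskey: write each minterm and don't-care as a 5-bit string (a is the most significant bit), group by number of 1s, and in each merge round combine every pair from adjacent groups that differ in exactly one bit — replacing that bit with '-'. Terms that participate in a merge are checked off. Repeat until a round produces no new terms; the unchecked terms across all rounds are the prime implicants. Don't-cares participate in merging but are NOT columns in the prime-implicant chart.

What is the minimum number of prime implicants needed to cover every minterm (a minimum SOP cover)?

7

[col 0] 00001*, 00010*, 00011*, 00101*, 00110*, 01000*, 01001*, 01010*, 01101*, 01110*, 01111*, 10001*, 10011*, 10100*, 10101*, 10110*, 11001*, 11010*, 11100*, 11110*
[col 1] -0001*, -0011*, -0101*, -0110*, -1001*, -1010*, -1110*, 0-001*, 0-010*, 0-101*, 0-110*, 00-01*, 00-10*, 000-1*, 0001-, 01-01*, 01-10*, 010-0, 0100-, 011-1, 0111-, 1-001*, 1-100*, 1-110*, 10-01*, 100-1*, 101-0*, 1010-, 11-10*, 111-0*
[col 2] --001, --110, -0-01, -00-1, -1-10, 0--01, 0--10, 1-1-0
Prime implicants: --001, --110, -0-01, -00-1, -1-10, 0--01, 0--10, 0001-, 010-0, 0100-, 011-1, 0111-, 1-1-0, 1010-
PI chart (minterm → PIs covering it):
  2 | 0--10,0001-
  3 | -00-1,0001-
  5 | -0-01,0--01
  6 | --110,0--10
  9 | --001,0--01,0100-
  10 | -1-10,0--10,010-0
  13 | 0--01,011-1
  14 | --110,-1-10,0--10,0111-
  15 | 011-1,0111-
  17 | --001,-0-01,-00-1
  19 | -00-1  (sole → essential)
  20 | 1-1-0,1010-
  21 | -0-01,1010-
  22 | --110,1-1-0
  25 | --001  (sole → essential)
  26 | -1-10  (sole → essential)
  28 | 1-1-0  (sole → essential)
Essential prime implicants: --001, -00-1, -1-10, 1-1-0
Petrick residual → -0-01, 0--10, 011-1
Minimum SOP uses 7 PIs: c'd'e + b'd'e + b'c'e + bde' + a'de' + a'bce + ace'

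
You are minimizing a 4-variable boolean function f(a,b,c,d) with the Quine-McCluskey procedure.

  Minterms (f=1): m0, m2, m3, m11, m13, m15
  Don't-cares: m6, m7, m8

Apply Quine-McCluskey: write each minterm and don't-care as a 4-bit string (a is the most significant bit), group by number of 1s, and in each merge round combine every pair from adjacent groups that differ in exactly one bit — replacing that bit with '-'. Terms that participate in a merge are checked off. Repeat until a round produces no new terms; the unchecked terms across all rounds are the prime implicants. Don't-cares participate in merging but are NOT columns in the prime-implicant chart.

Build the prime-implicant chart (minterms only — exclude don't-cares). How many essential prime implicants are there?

2

Round 0: 0000✓ 0010✓ 0011✓ 0110✓ 0111✓ 1000✓ 1011✓ 1101✓ 1111✓
Round 1: -000 -011✓ -111✓ 0-10✓ 0-11✓ 00-0 001-✓ 011-✓ 1-11✓ 11-1
Round 2: --11 0-1-
PIs = {--11, -000, 0-1-, 00-0, 11-1}
Coverage chart:
  m0: -000,00-0
  m2: 0-1-,00-0
  m3: --11,0-1-
  m11: --11 ←essential
  m13: 11-1 ←essential
  m15: --11,11-1
Essential: --11, 11-1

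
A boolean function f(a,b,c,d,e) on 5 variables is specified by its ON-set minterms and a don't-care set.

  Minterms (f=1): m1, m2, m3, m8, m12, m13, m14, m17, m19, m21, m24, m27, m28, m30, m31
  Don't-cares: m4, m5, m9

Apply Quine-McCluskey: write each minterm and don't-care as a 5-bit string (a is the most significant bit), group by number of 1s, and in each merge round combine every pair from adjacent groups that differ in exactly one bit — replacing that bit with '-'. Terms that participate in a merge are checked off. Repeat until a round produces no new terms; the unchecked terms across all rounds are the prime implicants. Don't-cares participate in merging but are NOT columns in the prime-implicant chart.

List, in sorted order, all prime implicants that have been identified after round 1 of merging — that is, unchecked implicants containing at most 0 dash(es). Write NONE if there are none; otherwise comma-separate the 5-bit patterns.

NONE

Round 0: 00001✓ 00010✓ 00011✓ 00100✓ 00101✓ 01000✓ 01001✓ 01100✓ 01101✓ 01110✓ 10001✓ 10011✓ 10101✓ 11000✓ 11011✓ 11100✓ 11110✓ 11111✓
Round 1: -0001✓ -0011✓ -0101✓ -1000✓ -1100✓ -1110✓ 0-001✓ 0-100✓ 0-101✓ 00-01✓ 000-1✓ 0001- 0010-✓ 01-00✓ 01-01✓ 0100-✓ 011-0✓ 0110-✓ 1-011 10-01✓ 100-1✓ 11-00✓ 11-11 111-0✓ 1111-
Round 2: -0-01 -00-1 -1-00 -11-0 0--01 0-10- 01-0-
PIs = {-0-01, -00-1, -1-00, -11-0, 0--01, 0-10-, 0001-, 01-0-, 1-011, 11-11, 1111-}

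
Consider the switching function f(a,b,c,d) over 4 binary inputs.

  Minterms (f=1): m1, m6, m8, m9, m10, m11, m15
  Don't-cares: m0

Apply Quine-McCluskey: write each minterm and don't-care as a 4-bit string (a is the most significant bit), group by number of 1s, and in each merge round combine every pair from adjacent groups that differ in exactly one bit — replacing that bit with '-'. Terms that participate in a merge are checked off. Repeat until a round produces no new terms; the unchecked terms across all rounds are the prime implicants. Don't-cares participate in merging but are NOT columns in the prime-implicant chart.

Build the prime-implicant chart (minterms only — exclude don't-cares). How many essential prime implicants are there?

size-2^0 implicants → 0000(✓)  0001(✓)  0110  1000(✓)  1001(✓)  1010(✓)  1011(✓)  1111(✓)
size-2^1 implicants → -000(✓)  -001(✓)  000-(✓)  1-11  10-0(✓)  10-1(✓)  100-(✓)  101-(✓)
size-2^2 implicants → -00-  10--
Unchecked terms (primes): -00-, 0110, 1-11, 10--
Minterm coverage:
  m1 ⊆ -00- [E]
  m6 ⊆ 0110 [E]
  m8 ⊆ -00-,10--
  m9 ⊆ -00-,10--
  m10 ⊆ 10-- [E]
  m11 ⊆ 1-11,10--
  m15 ⊆ 1-11 [E]
E = {-00-, 0110, 1-11, 10--}

4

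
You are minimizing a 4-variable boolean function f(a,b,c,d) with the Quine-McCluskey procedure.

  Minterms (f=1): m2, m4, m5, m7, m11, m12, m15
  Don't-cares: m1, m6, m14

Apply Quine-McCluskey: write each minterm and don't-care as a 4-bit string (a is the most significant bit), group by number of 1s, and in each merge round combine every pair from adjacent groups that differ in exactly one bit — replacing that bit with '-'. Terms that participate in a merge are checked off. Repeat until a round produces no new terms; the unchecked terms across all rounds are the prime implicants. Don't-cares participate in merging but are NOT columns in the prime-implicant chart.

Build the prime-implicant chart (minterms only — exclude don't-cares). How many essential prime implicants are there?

size-2^0 implicants → 0001(✓)  0010(✓)  0100(✓)  0101(✓)  0110(✓)  0111(✓)  1011(✓)  1100(✓)  1110(✓)  1111(✓)
size-2^1 implicants → -100(✓)  -110(✓)  -111(✓)  0-01  0-10  01-0(✓)  01-1(✓)  010-(✓)  011-(✓)  1-11  11-0(✓)  111-(✓)
size-2^2 implicants → -1-0  -11-  01--
Unchecked terms (primes): -1-0, -11-, 0-01, 0-10, 01--, 1-11
Minterm coverage:
  m2 ⊆ 0-10 [E]
  m4 ⊆ -1-0,01--
  m5 ⊆ 0-01,01--
  m7 ⊆ -11-,01--
  m11 ⊆ 1-11 [E]
  m12 ⊆ -1-0 [E]
  m15 ⊆ -11-,1-11
E = {-1-0, 0-10, 1-11}

3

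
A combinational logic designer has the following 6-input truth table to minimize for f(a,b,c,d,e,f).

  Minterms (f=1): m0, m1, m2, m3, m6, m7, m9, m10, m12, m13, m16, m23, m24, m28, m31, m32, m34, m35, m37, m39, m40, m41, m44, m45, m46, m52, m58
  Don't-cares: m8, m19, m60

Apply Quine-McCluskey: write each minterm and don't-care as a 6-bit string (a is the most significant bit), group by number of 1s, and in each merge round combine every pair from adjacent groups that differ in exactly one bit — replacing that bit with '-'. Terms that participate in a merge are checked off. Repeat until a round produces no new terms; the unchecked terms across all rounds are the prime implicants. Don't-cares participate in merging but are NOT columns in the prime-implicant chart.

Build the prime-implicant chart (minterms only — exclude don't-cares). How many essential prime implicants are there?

8

[col 0] 000000*, 000001*, 000010*, 000011*, 000110*, 000111*, 001000*, 001001*, 001010*, 001100*, 001101*, 010000*, 010011*, 010111*, 011000*, 011100*, 011111*, 100000*, 100010*, 100011*, 100101*, 100111*, 101000*, 101001*, 101100*, 101101*, 101110*, 110100*, 111010, 111100*
[col 1] -00000*, -00010*, -00011*, -00111*, -01000*, -01001*, -01100*, -01101*, -11100*, 0-0000*, 0-0011*, 0-0111*, 0-1000*, 0-1100*, 00-000*, 00-001*, 00-010*, 000-10*, 000-11*, 0000-0*, 0000-1*, 00000-*, 00001-*, 00011-*, 001-00*, 001-01*, 0010-0*, 00100-*, 00110-*, 01-000*, 01-111, 010-11*, 011-00*, 1-1100*, 10-000*, 10-101, 100-11*, 1000-0*, 10001-*, 1001-1, 101-00*, 101-01*, 10100-*, 1011-0, 10110-*, 11-100
[col 2] --1100, -0-000, -00-11, -000-0, -0001-, -01-00*, -01-01*, -0100-*, -0110-*, 0--000, 0-0-11, 0-1-00, 00-0-0, 00-00-, 000-1-, 0000--, 001-0-*, 101-0-*
[col 3] -01-0-
Prime implicants: --1100, -0-000, -00-11, -000-0, -0001-, -01-0-, 0--000, 0-0-11, 0-1-00, 00-0-0, 00-00-, 000-1-, 0000--, 01-111, 10-101, 1001-1, 1011-0, 11-100, 111010
PI chart (minterm → PIs covering it):
  0 | -0-000,-000-0,0--000,00-0-0,00-00-,0000--
  1 | 00-00-,0000--
  2 | -000-0,-0001-,00-0-0,000-1-,0000--
  3 | -00-11,-0001-,0-0-11,000-1-,0000--
  6 | 000-1-  (sole → essential)
  7 | -00-11,0-0-11,000-1-
  9 | -01-0-,00-00-
  10 | 00-0-0  (sole → essential)
  12 | --1100,-01-0-,0-1-00
  13 | -01-0-  (sole → essential)
  16 | 0--000  (sole → essential)
  23 | 0-0-11,01-111
  24 | 0--000,0-1-00
  28 | --1100,0-1-00
  31 | 01-111  (sole → essential)
  32 | -0-000,-000-0
  34 | -000-0,-0001-
  35 | -00-11,-0001-
  37 | 10-101,1001-1
  39 | -00-11,1001-1
  40 | -0-000,-01-0-
  41 | -01-0-  (sole → essential)
  44 | --1100,-01-0-,1011-0
  45 | -01-0-,10-101
  46 | 1011-0  (sole → essential)
  52 | 11-100  (sole → essential)
  58 | 111010  (sole → essential)
Essential prime implicants: -01-0-, 0--000, 00-0-0, 000-1-, 01-111, 1011-0, 11-100, 111010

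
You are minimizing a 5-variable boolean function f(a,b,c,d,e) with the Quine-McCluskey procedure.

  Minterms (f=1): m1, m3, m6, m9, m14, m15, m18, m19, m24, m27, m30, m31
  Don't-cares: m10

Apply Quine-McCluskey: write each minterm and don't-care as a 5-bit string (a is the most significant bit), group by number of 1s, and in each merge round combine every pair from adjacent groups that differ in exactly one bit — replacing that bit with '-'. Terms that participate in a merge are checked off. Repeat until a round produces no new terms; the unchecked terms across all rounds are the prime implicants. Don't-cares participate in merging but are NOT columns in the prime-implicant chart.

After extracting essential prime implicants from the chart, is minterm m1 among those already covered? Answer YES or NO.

[col 0] 00001*, 00011*, 00110*, 01001*, 01010*, 01110*, 01111*, 10010*, 10011*, 11000, 11011*, 11110*, 11111*
[col 1] -0011, -1110*, -1111*, 0-001, 0-110, 000-1, 01-10, 0111-*, 1-011, 1001-, 11-11, 1111-*
[col 2] -111-
Prime implicants: -0011, -111-, 0-001, 0-110, 000-1, 01-10, 1-011, 1001-, 11-11, 11000
PI chart (minterm → PIs covering it):
  1 | 0-001,000-1
  3 | -0011,000-1
  6 | 0-110  (sole → essential)
  9 | 0-001  (sole → essential)
  14 | -111-,0-110,01-10
  15 | -111-  (sole → essential)
  18 | 1001-  (sole → essential)
  19 | -0011,1-011,1001-
  24 | 11000  (sole → essential)
  27 | 1-011,11-11
  30 | -111-  (sole → essential)
  31 | -111-,11-11
Essential prime implicants: -111-, 0-001, 0-110, 1001-, 11000

YES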